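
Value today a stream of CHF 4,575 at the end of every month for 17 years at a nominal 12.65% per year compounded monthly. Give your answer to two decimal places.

With 12 periods per year: i = 0.0105417, n = 204.
PV = PMT · [1 − (1+i)^(−n)] / i = 4575 · 83.692287 = 382,892.2117

CHF 382,892.21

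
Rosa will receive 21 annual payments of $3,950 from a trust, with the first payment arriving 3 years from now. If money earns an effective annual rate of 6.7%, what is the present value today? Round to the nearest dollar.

PV at t=2 (ordinary 21-year annuity): 3950 × a(21|0.067) = 3950 × 11.101774 = 43,852.0061
PV₀ = 43,852.0061 / (1+0.067)^2 = 43,852.0061 / 1.138489 = 38,517.7249

$38,518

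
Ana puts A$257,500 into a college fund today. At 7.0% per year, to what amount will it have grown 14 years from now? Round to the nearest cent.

257,500 × (1+0.07)^14 = 257,500 × 2.578534 = 663,972.5437

A$663,972.54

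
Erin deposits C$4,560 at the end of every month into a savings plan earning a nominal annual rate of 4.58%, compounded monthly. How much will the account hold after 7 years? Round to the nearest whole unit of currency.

C$450,560

With 12 periods per year: i = 0.00381667, n = 84.
Accumulation factor s(84|0.00381667) = 98.807066; FV = 4560 × 98.807066 = 450,560.2218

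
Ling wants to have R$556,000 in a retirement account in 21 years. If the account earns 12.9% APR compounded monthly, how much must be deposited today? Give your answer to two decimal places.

R$37,570.74

Periodic rate i = 0.129/12 = 0.01075; n = 21 × 12 = 252 periods.
PV = 556,000 / (1 + 0.01075)^252 = 556,000 / 14.798749 = 37,570.7436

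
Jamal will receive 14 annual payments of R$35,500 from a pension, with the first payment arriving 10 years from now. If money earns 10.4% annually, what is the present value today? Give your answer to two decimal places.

PV at t=9 (ordinary 14-year annuity): 35500 × a(14|0.104) = 35500 × 7.208808 = 255,912.6956
Discount back 9 years: 255,912.6956 × (1+0.104)^(−9) = 255,912.6956 × 0.410467 = 105,043.7388

R$105,043.74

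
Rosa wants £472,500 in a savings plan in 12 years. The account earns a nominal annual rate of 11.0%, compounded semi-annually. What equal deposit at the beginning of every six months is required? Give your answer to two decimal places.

£9,421.25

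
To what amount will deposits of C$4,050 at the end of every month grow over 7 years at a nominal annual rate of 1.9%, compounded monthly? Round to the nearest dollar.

C$363,553

Periodic rate i = 0.019/12 = 0.00158333; n = 7 × 12 = 84 periods.
Accumulation factor s(84|0.00158333) = 89.766229; FV = 4050 × 89.766229 = 363,553.2261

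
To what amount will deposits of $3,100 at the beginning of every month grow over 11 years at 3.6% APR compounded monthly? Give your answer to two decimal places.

$502,658.49

With 12 periods per year: i = 0.003, n = 132.
FV = PMT · [(1+i)^n − 1] / i × (1+i) = 3100 · 162.147900 = 502,658.4897
(Beginning-of-period payments → annuity-due factor ×(1+i).)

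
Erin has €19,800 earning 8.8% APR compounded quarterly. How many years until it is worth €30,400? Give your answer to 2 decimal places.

Periodic rate i = 0.088/4 = 0.022.
n = ln(30400/19800) / ln(1+0.022) = ln(1.53535) / 0.021761 = 19.7027 quarters
= 19.7027/4 years

4.93 years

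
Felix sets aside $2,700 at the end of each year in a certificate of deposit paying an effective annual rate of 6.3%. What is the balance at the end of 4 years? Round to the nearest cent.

$11,864.14

FV = 2700 × [(1+0.063)^4 − 1] / 0.063 = 2700 × 4.394126 = 11,864.1403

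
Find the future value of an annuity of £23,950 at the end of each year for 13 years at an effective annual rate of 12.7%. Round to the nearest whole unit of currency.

FV = PMT · [(1+i)^n − 1] / i = 23950 · 29.382925 = 703,721.0466

£703,721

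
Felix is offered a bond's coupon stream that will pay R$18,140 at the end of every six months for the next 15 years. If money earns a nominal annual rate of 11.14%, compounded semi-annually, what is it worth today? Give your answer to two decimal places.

Periodic rate i = 0.1114/2 = 0.0557; n = 15 × 2 = 30 periods.
Annuity factor a(30|0.0557) = 14.422066; PV = 18140 × 14.422066 = 261,616.2723

R$261,616.27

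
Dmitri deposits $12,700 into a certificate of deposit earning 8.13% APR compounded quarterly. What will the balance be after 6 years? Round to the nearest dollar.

With 4 periods per year: i = 0.020325, n = 24.
12,700 × (1+0.020325)^24 = 12,700 × 1.620782 = 20,583.9344

$20,584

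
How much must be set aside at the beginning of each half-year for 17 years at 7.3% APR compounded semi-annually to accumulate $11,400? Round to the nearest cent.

Periodic rate i = 0.073/2 = 0.0365; n = 17 × 2 = 34 periods.
PMT = 11400 / ( [(1+0.0365)^34 − 1] / 0.0365 × (1+i) ) = 11400 / 67.682710 = 168.4330

$168.43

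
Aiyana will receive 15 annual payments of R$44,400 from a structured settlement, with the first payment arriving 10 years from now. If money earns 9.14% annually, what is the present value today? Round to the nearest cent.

R$161,554.37

PV at t=9 (ordinary 15-year annuity): 44400 × a(15|0.0914) = 44400 × 7.994500 = 354,955.7847
PV₀ = 354,955.7847 / (1+0.0914)^9 = 354,955.7847 / 2.197129 = 161,554.3712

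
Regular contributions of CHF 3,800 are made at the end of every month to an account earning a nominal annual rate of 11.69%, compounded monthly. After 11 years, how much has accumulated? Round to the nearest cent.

CHF 1,012,436.29

Periodic rate i = 0.1169/12 = 0.00974167; n = 11 × 12 = 132 periods.
Accumulation factor s(132|0.00974167) = 266.430602; FV = 3800 × 266.430602 = 1,012,436.2893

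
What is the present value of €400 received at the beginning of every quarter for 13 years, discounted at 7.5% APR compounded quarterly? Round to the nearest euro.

€13,461

Periodic rate i = 0.075/4 = 0.01875; n = 13 × 4 = 52 periods.
Annuity factor a(52|0.01875) × (1+i) = 33.653358; PV = 400 × 33.653358 = 13,461.3432
Payments are at the start of each period, so multiply by (1+i).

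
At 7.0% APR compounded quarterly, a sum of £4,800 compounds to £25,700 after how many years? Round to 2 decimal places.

24.18 years

Periodic rate i = 0.07/4 = 0.0175.
n = ln(25700/4800) / ln(1+0.0175) = ln(5.35417) / 0.017349 = 96.7151 quarters
= 96.7151/4 years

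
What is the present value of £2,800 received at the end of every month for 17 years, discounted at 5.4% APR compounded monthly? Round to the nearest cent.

£373,246.19

Periodic rate i = 0.054/12 = 0.0045; n = 17 × 12 = 204 periods.
Annuity factor a(204|0.0045) = 133.302212; PV = 2800 × 133.302212 = 373,246.1930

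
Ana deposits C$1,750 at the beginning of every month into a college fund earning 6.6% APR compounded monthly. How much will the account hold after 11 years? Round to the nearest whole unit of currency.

C$339,988

i = 0.066/12 = 0.0055 per month; n = 11·12 = 132.
FV = 1750 × [(1+0.0055)^132 − 1] / 0.0055 × (1+i) = 1750 × 194.278991 = 339,988.2345
Payments are at the start of each period, so multiply by (1+i).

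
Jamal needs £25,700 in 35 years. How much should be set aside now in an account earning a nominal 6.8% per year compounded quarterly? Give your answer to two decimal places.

£2,426.61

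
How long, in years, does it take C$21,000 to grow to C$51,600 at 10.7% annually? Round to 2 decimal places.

8.84 years

n = ln(51600/21000) / ln(1+0.107) = ln(2.45714) / 0.101654 = 8.8437 years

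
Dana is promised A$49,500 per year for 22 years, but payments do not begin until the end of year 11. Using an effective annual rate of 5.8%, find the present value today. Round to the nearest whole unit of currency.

PV at t=10 (ordinary 22-year annuity): 49500 × a(22|0.058) = 49500 × 12.253829 = 606,564.5199
Discount back 10 years: 606,564.5199 × (1+0.058)^(−10) = 606,564.5199 × 0.569041 = 345,159.8935

A$345,160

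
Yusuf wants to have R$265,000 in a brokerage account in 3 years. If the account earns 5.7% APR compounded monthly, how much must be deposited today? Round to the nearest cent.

R$223,438.16

Periodic rate i = 0.057/12 = 0.00475; n = 3 × 12 = 36 periods.
PV = FV·(1+i)^(−n) = 265,000 × 0.843163 = 223,438.1561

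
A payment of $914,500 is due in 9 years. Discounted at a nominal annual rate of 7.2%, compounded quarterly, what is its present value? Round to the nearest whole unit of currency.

With 4 periods per year: i = 0.018, n = 36.
Discount factor = (1+0.018)^(−36) = 0.526114; PV = 914,500 × 0.526114 = 481,131.4007

$481,131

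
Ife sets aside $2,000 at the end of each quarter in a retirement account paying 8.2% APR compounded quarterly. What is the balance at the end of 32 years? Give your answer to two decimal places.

$1,212,650.18

i = 0.082/4 = 0.0205 per quarter; n = 32·4 = 128.
Accumulation factor s(128|0.0205) = 606.325091; FV = 2000 × 606.325091 = 1,212,650.1813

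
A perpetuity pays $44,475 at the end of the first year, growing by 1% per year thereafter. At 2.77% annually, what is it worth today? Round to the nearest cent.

$2,512,711.86

PV = D₁/(r − g) = 44475/(0.0277 − 0.01) = 2,512,711.8644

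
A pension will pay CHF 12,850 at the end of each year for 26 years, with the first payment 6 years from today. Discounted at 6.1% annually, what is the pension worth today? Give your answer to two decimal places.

CHF 123,069.38

PV at t=5 (ordinary 26-year annuity): 12850 × a(26|0.061) = 12850 × 12.877270 = 165,472.9200
PV₀ = 165,472.9200 / (1+0.061)^5 = 165,472.9200 / 1.344550 = 123,069.3796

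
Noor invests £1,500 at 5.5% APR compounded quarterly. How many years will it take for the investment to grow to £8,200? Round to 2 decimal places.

Periodic rate i = 0.055/4 = 0.01375.
(1+i)^n = 8200/1500 = 5.46667, so n = ln 5.46667 / ln 1.01375 = 124.3870 quarters
= 124.3870/4 years

31.10 years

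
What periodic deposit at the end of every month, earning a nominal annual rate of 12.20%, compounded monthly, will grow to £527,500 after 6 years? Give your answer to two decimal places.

£5,004.75

With 12 periods per year: i = 0.0101667, n = 72.
PMT = 527500 / ( [(1+0.0101667)^72 − 1] / 0.0101667 ) = 527500 / 105.399769 = 5,004.7548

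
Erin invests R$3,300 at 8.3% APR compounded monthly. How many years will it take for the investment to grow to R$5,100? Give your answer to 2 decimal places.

5.26 years

Periodic rate i = 0.083/12 = 0.00691667.
(1+i)^n = 5100/3300 = 1.54545, so n = ln 1.54545 / ln 1.00692 = 63.1550 months
= 63.1550/12 years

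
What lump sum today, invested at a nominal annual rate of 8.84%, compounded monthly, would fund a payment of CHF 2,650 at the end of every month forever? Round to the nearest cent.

Periodic rate i = 0.0884/12 = 0.00736667.
PV = PMT / i = 2650 / 0.00736667 = 359,728.5068

CHF 359,728.51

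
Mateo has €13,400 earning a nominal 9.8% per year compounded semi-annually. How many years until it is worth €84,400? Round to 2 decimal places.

Periodic rate i = 0.098/2 = 0.049.
(1+i)^n = 84400/13400 = 6.29851, so n = ln 6.29851 / ln 1.049 = 38.4702 half-years
= 38.4702/2 years

19.24 years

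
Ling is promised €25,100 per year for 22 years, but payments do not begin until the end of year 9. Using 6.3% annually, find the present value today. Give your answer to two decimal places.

Value one period before first payment (t=8): 25100 × [1 − (1+0.063)^(−22)] / 0.063 = 25100 × 11.733709 = 294,516.0944
PV₀ = 294,516.0944 / (1+0.063)^8 = 294,516.0944 / 1.630295 = 180,652.0592

€180,652.06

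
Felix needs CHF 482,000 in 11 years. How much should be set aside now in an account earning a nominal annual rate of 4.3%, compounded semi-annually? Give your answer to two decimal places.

CHF 301,858.13

i = 0.043/2 = 0.0215 per half-year; n = 11·2 = 22.
Discount factor = (1+0.0215)^(−22) = 0.626262; PV = 482,000 × 0.626262 = 301,858.1298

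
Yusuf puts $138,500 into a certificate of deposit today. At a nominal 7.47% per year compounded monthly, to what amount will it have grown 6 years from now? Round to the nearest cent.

i = 0.0747/12 = 0.006225 per month; n = 6·12 = 72.
FV = PV·(1+i)^n = 138,500 × 1.563318 = 216,519.5981

$216,519.60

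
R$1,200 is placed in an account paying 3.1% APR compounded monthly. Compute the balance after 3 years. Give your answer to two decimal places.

R$1,316.80

Periodic rate i = 0.031/12 = 0.00258333; n = 3 × 12 = 36 periods.
FV = 1,200 × (1 + 0.00258333)^36 = 1,316.7962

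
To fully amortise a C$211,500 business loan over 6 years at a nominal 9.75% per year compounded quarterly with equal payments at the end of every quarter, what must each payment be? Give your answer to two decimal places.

C$11,744.06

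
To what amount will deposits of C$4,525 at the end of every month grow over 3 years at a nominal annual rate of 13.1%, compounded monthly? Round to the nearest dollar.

C$198,243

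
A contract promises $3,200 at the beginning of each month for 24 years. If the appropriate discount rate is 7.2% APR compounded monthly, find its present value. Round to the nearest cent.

Periodic rate i = 0.072/12 = 0.006; n = 24 × 12 = 288 periods.
PV = 3200 × [1 − (1+0.006)^(−288)] / 0.006 × (1+i) = 3200 × 137.728288 = 440,730.5203
(Beginning-of-period payments → annuity-due factor ×(1+i).)

$440,730.52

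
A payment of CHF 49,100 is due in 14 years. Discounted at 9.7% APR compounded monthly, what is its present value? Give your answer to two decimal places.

CHF 12,696.40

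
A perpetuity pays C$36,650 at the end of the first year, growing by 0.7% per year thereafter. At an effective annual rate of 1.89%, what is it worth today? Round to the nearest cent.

C$3,079,831.93

PV = PMT / (i − g) = 36650 / (0.0189 − 0.007) = 36650 / 0.011900 = 3,079,831.9328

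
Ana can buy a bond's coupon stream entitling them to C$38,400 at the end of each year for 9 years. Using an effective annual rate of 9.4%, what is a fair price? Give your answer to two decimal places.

C$226,520.66

PV = PMT · [1 − (1+i)^(−n)] / i = 38400 · 5.898976 = 226,520.6602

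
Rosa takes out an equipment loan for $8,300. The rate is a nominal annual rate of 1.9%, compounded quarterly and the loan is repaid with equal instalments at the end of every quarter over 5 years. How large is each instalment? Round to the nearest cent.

$436.01

Periodic rate i = 0.019/4 = 0.00475; n = 5 × 4 = 20 periods.
PMT = 8300 / ( [1 − (1+0.00475)^(−20)] / 0.00475 ) = 8300 / 19.036318 = 436.0087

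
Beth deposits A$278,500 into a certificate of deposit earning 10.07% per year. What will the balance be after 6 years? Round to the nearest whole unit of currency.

FV = 278,500 × (1 + 0.1007)^6 = 495,266.5516

A$495,267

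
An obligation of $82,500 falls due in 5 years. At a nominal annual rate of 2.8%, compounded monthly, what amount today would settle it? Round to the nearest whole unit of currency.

$71,734

With 12 periods per year: i = 0.00233333, n = 60.
PV = FV·(1+i)^(−n) = 82,500 × 0.869500 = 71,733.7518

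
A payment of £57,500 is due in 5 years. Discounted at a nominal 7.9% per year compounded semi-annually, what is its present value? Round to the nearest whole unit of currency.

Periodic rate i = 0.079/2 = 0.0395; n = 5 × 2 = 10 periods.
PV = FV·(1+i)^(−n) = 57,500 × 0.678821 = 39,032.1890

£39,032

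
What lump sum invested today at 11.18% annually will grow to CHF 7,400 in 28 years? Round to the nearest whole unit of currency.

CHF 381

Discount factor = (1+0.1118)^(−28) = 0.051434; PV = 7,400 × 0.051434 = 380.6142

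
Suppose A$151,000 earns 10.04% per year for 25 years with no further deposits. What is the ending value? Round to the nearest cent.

FV = PV·(1+i)^n = 151,000 × 10.933634 = 1,650,978.7759

A$1,650,978.78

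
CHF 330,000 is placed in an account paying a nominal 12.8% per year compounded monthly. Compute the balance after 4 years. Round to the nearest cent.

With 12 periods per year: i = 0.0106667, n = 48.
330,000 × (1+0.0106667)^48 = 330,000 × 1.664107 = 549,155.2848

CHF 549,155.28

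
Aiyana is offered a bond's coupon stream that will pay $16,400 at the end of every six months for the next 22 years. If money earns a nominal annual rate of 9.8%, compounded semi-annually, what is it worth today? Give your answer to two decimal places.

$293,906.45

i = 0.098/2 = 0.049 per half-year; n = 22·2 = 44.
PV = PMT · [1 − (1+i)^(−n)] / i = 16400 · 17.921125 = 293,906.4526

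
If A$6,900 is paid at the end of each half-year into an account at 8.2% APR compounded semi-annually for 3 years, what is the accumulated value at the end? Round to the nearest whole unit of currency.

A$45,883

i = 0.082/2 = 0.041 per half-year; n = 3·2 = 6.
Accumulation factor s(6|0.041) = 6.649671; FV = 6900 × 6.649671 = 45,882.7291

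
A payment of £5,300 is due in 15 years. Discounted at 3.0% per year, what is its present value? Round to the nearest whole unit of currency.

PV = FV·(1+i)^(−n) = 5,300 × 0.641862 = 3,401.8683

£3,402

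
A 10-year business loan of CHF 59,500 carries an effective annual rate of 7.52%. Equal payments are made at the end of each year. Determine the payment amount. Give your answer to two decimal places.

CHF 8,676.23

Annuity-PV factor = 6.857817; PMT = 59500 / 6.857817 = 8,676.2304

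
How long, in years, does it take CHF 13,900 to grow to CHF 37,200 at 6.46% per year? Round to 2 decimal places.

n = ln(37200/13900) / ln(1+0.0646) = ln(2.67626) / 0.062599 = 15.7258 years

15.73 years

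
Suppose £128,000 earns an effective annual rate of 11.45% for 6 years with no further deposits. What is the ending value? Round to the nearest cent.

£245,295.97

FV = 128,000 × (1 + 0.1145)^6 = 245,295.9663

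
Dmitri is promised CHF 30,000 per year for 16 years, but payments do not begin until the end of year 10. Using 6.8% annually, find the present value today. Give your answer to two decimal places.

Value one period before first payment (t=9): 30000 × [1 − (1+0.068)^(−16)] / 0.068 = 30000 × 9.573121 = 287,193.6399
PV₀ = 287,193.6399 / (1+0.068)^9 = 287,193.6399 / 1.807762 = 158,866.9449

CHF 158,866.94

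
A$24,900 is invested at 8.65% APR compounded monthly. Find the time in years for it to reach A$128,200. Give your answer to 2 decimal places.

Periodic rate i = 0.0865/12 = 0.00720833.
n = ln(128200/24900) / ln(1+0.00720833) = ln(5.14859) / 0.007182 = 228.1558 months
= 228.1558/12 years

19.01 years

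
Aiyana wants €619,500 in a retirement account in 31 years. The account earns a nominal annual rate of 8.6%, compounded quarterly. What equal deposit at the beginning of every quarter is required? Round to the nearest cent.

i = 0.086/4 = 0.0215 per quarter; n = 31·4 = 124.
FV-annuity factor × (1+i) = 616.778672; PMT = 619500 / 616.778672 = 1,004.4122

€1,004.41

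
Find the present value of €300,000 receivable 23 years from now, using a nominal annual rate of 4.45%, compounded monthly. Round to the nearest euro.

With 12 periods per year: i = 0.00370833, n = 276.
PV = FV·(1+i)^(−n) = 300,000 × 0.360016 = 108,004.7854

€108,005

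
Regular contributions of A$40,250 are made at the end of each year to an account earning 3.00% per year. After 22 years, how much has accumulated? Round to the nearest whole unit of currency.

A$1,229,105

FV = 40250 × [(1+0.03)^22 − 1] / 0.03 = 40250 × 30.536780 = 1,229,105.4069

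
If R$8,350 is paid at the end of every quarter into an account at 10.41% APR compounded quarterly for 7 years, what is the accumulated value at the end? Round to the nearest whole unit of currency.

With 4 periods per year: i = 0.026025, n = 28.
Accumulation factor s(28|0.026025) = 40.467171; FV = 8350 × 40.467171 = 337,900.8813

R$337,901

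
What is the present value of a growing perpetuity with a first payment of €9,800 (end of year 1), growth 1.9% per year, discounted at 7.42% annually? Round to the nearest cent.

€177,536.23

PV = D₁/(r − g) = 9800/(0.0742 − 0.019) = 177,536.2319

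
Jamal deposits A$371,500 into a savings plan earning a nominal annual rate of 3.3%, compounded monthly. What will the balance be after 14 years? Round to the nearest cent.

Periodic rate i = 0.033/12 = 0.00275; n = 14 × 12 = 168 periods.
FV = PV·(1+i)^n = 371,500 × 1.586239 = 589,287.8514

A$589,287.85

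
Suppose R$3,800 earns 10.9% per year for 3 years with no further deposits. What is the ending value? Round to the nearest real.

R$5,183

3,800 × (1+0.109)^3 = 3,800 × 1.363938 = 5,182.9645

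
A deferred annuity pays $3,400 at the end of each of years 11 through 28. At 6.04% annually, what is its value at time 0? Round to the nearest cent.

PV at t=10 (ordinary 18-year annuity): 3400 × a(18|0.0604) = 3400 × 10.795156 = 36,703.5287
Discount back 10 years: 36,703.5287 × (1+0.0604)^(−10) = 36,703.5287 × 0.556292 = 20,417.8792

$20,417.88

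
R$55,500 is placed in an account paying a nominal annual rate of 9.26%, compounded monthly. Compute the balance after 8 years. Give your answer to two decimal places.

Periodic rate i = 0.0926/12 = 0.00771667; n = 8 × 12 = 96 periods.
FV = 55,500 × (1 + 0.00771667)^96 = 116,086.9393

R$116,086.94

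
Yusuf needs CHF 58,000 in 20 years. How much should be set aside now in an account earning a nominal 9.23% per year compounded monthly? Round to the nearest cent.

i = 0.0923/12 = 0.00769167 per month; n = 20·12 = 240.
PV = 58,000 / (1 + 0.00769167)^240 = 58,000 / 6.289847 = 9,221.2096

CHF 9,221.21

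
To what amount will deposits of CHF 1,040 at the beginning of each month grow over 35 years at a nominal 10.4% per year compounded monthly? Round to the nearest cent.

CHF 4,417,852.34

i = 0.104/12 = 0.00866667 per month; n = 35·12 = 420.
FV = PMT · [(1+i)^n − 1] / i × (1+i) = 1040 · 4247.934940 = 4,417,852.3371
Payments are at the start of each period, so multiply by (1+i).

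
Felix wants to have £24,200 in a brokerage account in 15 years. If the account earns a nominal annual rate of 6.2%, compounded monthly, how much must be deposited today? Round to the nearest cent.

Periodic rate i = 0.062/12 = 0.00516667; n = 15 × 12 = 180 periods.
PV = FV·(1+i)^(−n) = 24,200 × 0.395500 = 9,571.0880

£9,571.09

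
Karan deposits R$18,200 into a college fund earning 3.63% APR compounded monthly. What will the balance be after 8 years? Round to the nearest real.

Periodic rate i = 0.0363/12 = 0.003025; n = 8 × 12 = 96 periods.
FV = PV·(1+i)^n = 18,200 × 1.336376 = 24,322.0476

R$24,322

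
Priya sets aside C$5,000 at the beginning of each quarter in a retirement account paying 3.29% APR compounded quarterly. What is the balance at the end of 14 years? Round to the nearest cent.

C$356,734.83

With 4 periods per year: i = 0.008225, n = 56.
FV = 5000 × [(1+0.008225)^56 − 1] / 0.008225 × (1+i) = 5000 × 71.346966 = 356,734.8313
Payments are at the start of each period, so multiply by (1+i).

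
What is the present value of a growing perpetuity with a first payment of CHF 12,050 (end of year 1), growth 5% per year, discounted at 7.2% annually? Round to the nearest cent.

CHF 547,727.27

PV = PMT / (i − g) = 12050 / (0.072 − 0.05) = 12050 / 0.022000 = 547,727.2727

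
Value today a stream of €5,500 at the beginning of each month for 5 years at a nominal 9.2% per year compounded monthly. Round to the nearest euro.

€265,741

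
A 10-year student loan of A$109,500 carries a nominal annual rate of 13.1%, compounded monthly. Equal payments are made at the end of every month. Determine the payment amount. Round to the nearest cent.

With 12 periods per year: i = 0.0109167, n = 120.
PMT = 109500 / ( [1 − (1+0.0109167)^(−120)] / 0.0109167 ) = 109500 / 66.710632 = 1,641.4175

A$1,641.42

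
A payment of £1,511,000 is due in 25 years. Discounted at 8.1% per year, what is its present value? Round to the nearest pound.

£215,587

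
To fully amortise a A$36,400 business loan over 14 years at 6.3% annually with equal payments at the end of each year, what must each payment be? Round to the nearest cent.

PMT = 36400 / ( [1 − (1+0.063)^(−14)] / 0.063 ) = 36400 / 9.124726 = 3,989.1610

A$3,989.16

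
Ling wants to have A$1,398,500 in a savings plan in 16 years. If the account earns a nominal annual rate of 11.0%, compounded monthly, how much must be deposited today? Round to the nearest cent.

With 12 periods per year: i = 0.00916667, n = 192.
PV = FV·(1+i)^(−n) = 1,398,500 × 0.173430 = 242,541.5945

A$242,541.59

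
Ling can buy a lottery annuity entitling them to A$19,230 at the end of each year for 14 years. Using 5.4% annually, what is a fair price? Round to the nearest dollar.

A$185,575

Annuity factor a(14|0.054) = 9.650273; PV = 19230 × 9.650273 = 185,574.7577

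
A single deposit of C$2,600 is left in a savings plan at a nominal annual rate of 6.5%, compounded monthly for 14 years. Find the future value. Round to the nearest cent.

i = 0.065/12 = 0.00541667 per month; n = 14·12 = 168.
FV = PV·(1+i)^n = 2,600 × 2.478229 = 6,443.3960

C$6,443.40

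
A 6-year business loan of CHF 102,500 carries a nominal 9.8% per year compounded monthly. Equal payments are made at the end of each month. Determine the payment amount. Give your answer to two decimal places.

CHF 1,888.58

With 12 periods per year: i = 0.00816667, n = 72.
PMT = 102500 / ( [1 − (1+0.00816667)^(−72)] / 0.00816667 ) = 102500 / 54.273671 = 1,888.5769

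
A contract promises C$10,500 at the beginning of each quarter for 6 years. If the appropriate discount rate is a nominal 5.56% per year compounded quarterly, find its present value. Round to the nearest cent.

i = 0.0556/4 = 0.0139 per quarter; n = 6·4 = 24.
Annuity factor a(24|0.0139) × (1+i) = 20.570662; PV = 10500 × 20.570662 = 215,991.9496
Payments are at the start of each period, so multiply by (1+i).

C$215,991.95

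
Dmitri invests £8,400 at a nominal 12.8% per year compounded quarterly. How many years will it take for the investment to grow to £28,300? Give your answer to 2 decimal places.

9.64 years

Periodic rate i = 0.128/4 = 0.032.
n = ln(28300/8400) / ln(1+0.032) = ln(3.36905) / 0.031499 = 38.5613 quarters
= 38.5613/4 years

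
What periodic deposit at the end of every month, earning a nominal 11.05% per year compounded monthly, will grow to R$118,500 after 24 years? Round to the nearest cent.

With 12 periods per year: i = 0.00920833, n = 288.
PMT = 118500 / ( [(1+0.00920833)^288 − 1] / 0.00920833 ) = 118500 / 1412.991926 = 83.8646

R$83.86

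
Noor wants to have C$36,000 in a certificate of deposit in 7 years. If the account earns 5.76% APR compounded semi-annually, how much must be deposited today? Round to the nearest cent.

C$24,191.85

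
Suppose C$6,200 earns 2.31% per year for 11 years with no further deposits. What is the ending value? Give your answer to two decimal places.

C$7,970.59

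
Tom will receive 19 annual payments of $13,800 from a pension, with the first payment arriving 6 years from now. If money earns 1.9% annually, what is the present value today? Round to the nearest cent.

$198,758.29

Value one period before first payment (t=5): 13800 × [1 − (1+0.019)^(−19)] / 0.019 = 13800 × 15.824030 = 218,371.6086
Discount back 5 years: 218,371.6086 × (1+0.019)^(−5) = 218,371.6086 × 0.910184 = 198,758.2907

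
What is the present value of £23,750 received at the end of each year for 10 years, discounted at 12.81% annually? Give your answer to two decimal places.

Annuity factor a(10|0.1281) = 5.467699; PV = 23750 × 5.467699 = 129,857.8583

£129,857.86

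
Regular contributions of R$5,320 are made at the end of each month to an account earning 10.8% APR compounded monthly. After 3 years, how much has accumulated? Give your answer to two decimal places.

i = 0.108/12 = 0.009 per month; n = 3·12 = 36.
FV = PMT · [(1+i)^n − 1] / i = 5320 · 42.293875 = 225,003.4139

R$225,003.41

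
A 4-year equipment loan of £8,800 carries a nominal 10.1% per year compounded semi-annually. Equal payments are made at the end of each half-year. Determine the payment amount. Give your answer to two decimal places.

With 2 periods per year: i = 0.0505, n = 8.
Annuity-PV factor = 6.450169; PMT = 8800 / 6.450169 = 1,364.3052

£1,364.31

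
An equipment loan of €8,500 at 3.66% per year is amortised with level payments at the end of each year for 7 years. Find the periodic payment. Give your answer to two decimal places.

€1,398.44

PMT = 8500 / ( [1 − (1+0.0366)^(−7)] / 0.0366 ) = 8500 / 6.078199 = 1,398.4405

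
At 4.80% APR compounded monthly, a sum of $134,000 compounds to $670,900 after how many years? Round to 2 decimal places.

Periodic rate i = 0.048/12 = 0.004.
n = ln(670900/134000) / ln(1+0.004) = ln(5.00672) / 0.003992 = 403.4999 months
= 403.4999/12 years

33.62 years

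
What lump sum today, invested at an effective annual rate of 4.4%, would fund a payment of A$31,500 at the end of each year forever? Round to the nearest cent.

PV = PMT / i = 31500 / 0.044 = 715,909.0909

A$715,909.09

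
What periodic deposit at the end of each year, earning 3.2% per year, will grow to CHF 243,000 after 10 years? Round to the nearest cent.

CHF 21,002.53

PMT = 243000 / ( [(1+0.032)^10 − 1] / 0.032 ) = 243000 / 11.570033 = 21,002.5336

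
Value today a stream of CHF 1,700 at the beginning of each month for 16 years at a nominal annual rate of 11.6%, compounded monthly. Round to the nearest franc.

CHF 149,561

Periodic rate i = 0.116/12 = 0.00966667; n = 16 × 12 = 192 periods.
PV = PMT · [1 − (1+i)^(−n)] / i × (1+i) = 1700 · 87.977210 = 149,561.2571
Payments are at the start of each period, so multiply by (1+i).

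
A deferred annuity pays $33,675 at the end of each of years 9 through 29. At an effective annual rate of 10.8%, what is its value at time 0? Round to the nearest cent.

$121,336.33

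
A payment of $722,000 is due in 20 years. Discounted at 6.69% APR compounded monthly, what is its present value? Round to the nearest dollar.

Periodic rate i = 0.0669/12 = 0.005575; n = 20 × 12 = 240 periods.
Discount factor = (1+0.005575)^(−240) = 0.263347; PV = 722,000 × 0.263347 = 190,136.2670

$190,136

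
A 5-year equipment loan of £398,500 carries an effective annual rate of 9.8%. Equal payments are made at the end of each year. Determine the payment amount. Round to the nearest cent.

PMT = 398500 / ( [1 − (1+0.098)^(−5)] / 0.098 ) = 398500 / 3.810235 = 104,586.7286

£104,586.73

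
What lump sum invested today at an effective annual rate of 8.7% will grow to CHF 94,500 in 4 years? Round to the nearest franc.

CHF 67,688

PV = 94,500 / (1 + 0.087)^4 = 94,500 / 1.396105 = 67,688.3039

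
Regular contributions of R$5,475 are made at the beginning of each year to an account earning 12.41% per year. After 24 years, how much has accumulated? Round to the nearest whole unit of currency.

R$772,150

Accumulation factor s(24|0.1241) × (1+i) = 141.032036; FV = 5475 × 141.032036 = 772,150.3986
(Beginning-of-period payments → annuity-due factor ×(1+i).)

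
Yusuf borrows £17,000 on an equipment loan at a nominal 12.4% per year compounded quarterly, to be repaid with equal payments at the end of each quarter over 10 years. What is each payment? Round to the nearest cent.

£747.40

Periodic rate i = 0.124/4 = 0.031; n = 10 × 4 = 40 periods.
PMT = 17000 / ( [1 − (1+0.031)^(−40)] / 0.031 ) = 17000 / 22.745630 = 747.3963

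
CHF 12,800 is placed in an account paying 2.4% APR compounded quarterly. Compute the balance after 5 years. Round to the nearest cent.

With 4 periods per year: i = 0.006, n = 20.
FV = PV·(1+i)^n = 12,800 × 1.127093 = 14,426.7858

CHF 14,426.79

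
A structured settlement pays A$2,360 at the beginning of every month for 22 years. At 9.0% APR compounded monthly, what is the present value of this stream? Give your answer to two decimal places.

Periodic rate i = 0.09/12 = 0.0075; n = 22 × 12 = 264 periods.
PV = PMT · [1 − (1+i)^(−n)] / i × (1+i) = 2360 · 115.648496 = 272,930.4506
Payments are at the start of each period, so multiply by (1+i).

A$272,930.45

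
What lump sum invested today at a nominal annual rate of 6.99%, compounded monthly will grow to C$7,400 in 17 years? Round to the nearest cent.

i = 0.0699/12 = 0.005825 per month; n = 17·12 = 204.
Discount factor = (1+0.005825)^(−204) = 0.305791; PV = 7,400 × 0.305791 = 2,262.8556

C$2,262.86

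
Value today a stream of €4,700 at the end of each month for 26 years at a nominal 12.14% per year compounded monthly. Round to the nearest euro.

€444,482

With 12 periods per year: i = 0.0101167, n = 312.
PV = PMT · [1 − (1+i)^(−n)] / i = 4700 · 94.570735 = 444,482.4538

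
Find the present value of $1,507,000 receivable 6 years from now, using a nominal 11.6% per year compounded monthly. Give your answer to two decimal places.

$753,869.05

i = 0.116/12 = 0.00966667 per month; n = 6·12 = 72.
Discount factor = (1+0.00966667)^(−72) = 0.500245; PV = 1,507,000 × 0.500245 = 753,869.0472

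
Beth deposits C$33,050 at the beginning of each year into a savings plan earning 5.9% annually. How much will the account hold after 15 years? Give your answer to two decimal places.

FV = PMT · [(1+i)^n − 1] / i × (1+i) = 33050 · 24.462320 = 808,479.6711
(Beginning-of-period payments → annuity-due factor ×(1+i).)

C$808,479.67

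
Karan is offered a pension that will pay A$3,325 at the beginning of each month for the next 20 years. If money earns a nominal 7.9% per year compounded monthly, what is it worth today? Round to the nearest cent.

A$403,129.33

With 12 periods per year: i = 0.00658333, n = 240.
Annuity factor a(240|0.00658333) × (1+i) = 121.241903; PV = 3325 × 121.241903 = 403,129.3282
(Beginning-of-period payments → annuity-due factor ×(1+i).)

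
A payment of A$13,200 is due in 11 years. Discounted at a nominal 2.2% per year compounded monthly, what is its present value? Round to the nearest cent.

A$10,365.04

With 12 periods per year: i = 0.00183333, n = 132.
Discount factor = (1+0.00183333)^(−132) = 0.785230; PV = 13,200 × 0.785230 = 10,365.0378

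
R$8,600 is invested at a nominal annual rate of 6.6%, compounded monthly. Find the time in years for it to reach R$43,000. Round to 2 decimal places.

Periodic rate i = 0.066/12 = 0.0055.
n = ln(43000/8600) / ln(1+0.0055) = ln(5.00000) / 0.005485 = 293.4291 months
= 293.4291/12 years

24.45 years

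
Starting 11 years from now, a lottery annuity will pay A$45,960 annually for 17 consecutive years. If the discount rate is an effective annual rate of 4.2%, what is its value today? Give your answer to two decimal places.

A$364,861.32

PV at t=10 (ordinary 17-year annuity): 45960 × a(17|0.042) = 45960 × 11.979122 = 550,560.4573
PV₀ = 550,560.4573 / (1+0.042)^10 = 550,560.4573 / 1.508958 = 364,861.3211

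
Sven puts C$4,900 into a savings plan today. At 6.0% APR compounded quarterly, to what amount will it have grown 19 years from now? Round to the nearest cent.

Periodic rate i = 0.06/4 = 0.015; n = 19 × 4 = 76 periods.
FV = PV·(1+i)^n = 4,900 × 3.100411 = 15,192.0119

C$15,192.01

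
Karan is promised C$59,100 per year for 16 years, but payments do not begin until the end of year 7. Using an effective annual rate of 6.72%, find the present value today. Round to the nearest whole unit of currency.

C$385,024

Value one period before first payment (t=6): 59100 × [1 − (1+0.0672)^(−16)] / 0.0672 = 59100 × 9.624440 = 568,804.4254
Discount back 6 years: 568,804.4254 × (1+0.0672)^(−6) = 568,804.4254 × 0.676901 = 385,024.2355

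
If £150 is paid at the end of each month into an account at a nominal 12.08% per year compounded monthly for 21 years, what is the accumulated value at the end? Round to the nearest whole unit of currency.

£171,058

With 12 periods per year: i = 0.0100667, n = 252.
FV = PMT · [(1+i)^n − 1] / i = 150 · 1140.383871 = 171,057.5806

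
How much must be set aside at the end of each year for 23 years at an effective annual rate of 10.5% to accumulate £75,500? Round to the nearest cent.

£886.87

PMT = 75500 / ( [(1+0.105)^23 − 1] / 0.105 ) = 75500 / 85.131089 = 886.8675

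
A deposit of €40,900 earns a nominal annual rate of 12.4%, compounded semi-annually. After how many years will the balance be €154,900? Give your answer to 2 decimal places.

11.07 years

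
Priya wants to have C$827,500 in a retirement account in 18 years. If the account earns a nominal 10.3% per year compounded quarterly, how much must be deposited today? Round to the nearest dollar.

With 4 periods per year: i = 0.02575, n = 72.
PV = FV·(1+i)^(−n) = 827,500 × 0.160328 = 132,671.6580

C$132,672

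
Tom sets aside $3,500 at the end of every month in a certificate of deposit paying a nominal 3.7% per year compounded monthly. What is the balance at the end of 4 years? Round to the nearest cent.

$180,769.03

Periodic rate i = 0.037/12 = 0.00308333; n = 4 × 12 = 48 periods.
Accumulation factor s(48|0.00308333) = 51.648294; FV = 3500 × 51.648294 = 180,769.0293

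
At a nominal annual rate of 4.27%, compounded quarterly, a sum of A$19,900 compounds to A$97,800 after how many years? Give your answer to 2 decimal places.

37.49 years

Periodic rate i = 0.0427/4 = 0.010675.
n = ln(97800/19900) / ln(1+0.010675) = ln(4.91457) / 0.010618 = 149.9474 quarters
= 149.9474/4 years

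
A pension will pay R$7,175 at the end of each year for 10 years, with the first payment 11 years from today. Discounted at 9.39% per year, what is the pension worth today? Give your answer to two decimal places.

R$18,450.25

Value one period before first payment (t=10): 7175 × [1 − (1+0.0939)^(−10)] / 0.0939 = 7175 × 6.308943 = 45,266.6669
Discount back 10 years: 45,266.6669 × (1+0.0939)^(−10) = 45,266.6669 × 0.407590 = 18,450.2517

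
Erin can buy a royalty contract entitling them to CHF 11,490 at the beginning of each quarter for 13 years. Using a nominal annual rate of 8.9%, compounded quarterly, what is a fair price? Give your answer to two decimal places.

Periodic rate i = 0.089/4 = 0.02225; n = 13 × 4 = 52 periods.
Annuity factor a(52|0.02225) × (1+i) = 31.313397; PV = 11490 × 31.313397 = 359,790.9258
(annuity-due: payments at period start, so ×(1+i).)

CHF 359,790.93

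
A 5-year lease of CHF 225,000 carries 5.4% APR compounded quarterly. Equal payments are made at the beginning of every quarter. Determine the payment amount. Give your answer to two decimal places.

CHF 12,740.33

i = 0.054/4 = 0.0135 per quarter; n = 5·4 = 20.
PMT = 225000 / ( [1 − (1+0.0135)^(−20)] / 0.0135 × (1+i) ) = 225000 / 17.660455 = 12,740.3286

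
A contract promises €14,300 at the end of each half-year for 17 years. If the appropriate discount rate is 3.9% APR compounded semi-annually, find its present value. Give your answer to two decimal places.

€353,025.21

i = 0.039/2 = 0.0195 per half-year; n = 17·2 = 34.
PV = PMT · [1 − (1+i)^(−n)] / i = 14300 · 24.687078 = 353,025.2098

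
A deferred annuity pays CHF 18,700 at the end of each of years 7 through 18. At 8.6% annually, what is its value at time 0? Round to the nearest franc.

CHF 83,295

PV at t=6 (ordinary 12-year annuity): 18700 × a(12|0.086) = 18700 × 7.307311 = 136,646.7178
Discount back 6 years: 136,646.7178 × (1+0.086)^(−6) = 136,646.7178 × 0.609566 = 83,295.2533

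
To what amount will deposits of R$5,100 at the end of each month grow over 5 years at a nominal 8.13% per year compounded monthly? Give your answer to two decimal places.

R$376,004.50

With 12 periods per year: i = 0.006775, n = 60.
FV = PMT · [(1+i)^n − 1] / i = 5100 · 73.726373 = 376,004.5019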